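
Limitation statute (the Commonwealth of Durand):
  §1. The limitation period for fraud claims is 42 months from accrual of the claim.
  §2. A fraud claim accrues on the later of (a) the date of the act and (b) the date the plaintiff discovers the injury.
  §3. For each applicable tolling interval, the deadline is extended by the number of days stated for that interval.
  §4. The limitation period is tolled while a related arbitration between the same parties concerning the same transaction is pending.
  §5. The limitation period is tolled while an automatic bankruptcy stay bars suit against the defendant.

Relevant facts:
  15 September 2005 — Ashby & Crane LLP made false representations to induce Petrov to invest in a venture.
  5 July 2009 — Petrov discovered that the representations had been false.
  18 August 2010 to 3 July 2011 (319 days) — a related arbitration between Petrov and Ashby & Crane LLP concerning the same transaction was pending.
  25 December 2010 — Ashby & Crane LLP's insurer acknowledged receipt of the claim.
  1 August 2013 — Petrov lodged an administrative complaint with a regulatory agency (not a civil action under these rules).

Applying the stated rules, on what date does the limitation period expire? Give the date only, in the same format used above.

20 November 2013

Because discovery on 5 July 2009 post-dates the 15 September 2005 act, accrual under the later-of rule falls on 5 July 2009.
42 months from 5 July 2009 is 5 January 2013.
The pending related arbitration from 18 August 2010 to 3 July 2011 tolled the period for 319 days, extending the deadline to 20 November 2013.
None of the other events listed affects the running of the period under the stated rules.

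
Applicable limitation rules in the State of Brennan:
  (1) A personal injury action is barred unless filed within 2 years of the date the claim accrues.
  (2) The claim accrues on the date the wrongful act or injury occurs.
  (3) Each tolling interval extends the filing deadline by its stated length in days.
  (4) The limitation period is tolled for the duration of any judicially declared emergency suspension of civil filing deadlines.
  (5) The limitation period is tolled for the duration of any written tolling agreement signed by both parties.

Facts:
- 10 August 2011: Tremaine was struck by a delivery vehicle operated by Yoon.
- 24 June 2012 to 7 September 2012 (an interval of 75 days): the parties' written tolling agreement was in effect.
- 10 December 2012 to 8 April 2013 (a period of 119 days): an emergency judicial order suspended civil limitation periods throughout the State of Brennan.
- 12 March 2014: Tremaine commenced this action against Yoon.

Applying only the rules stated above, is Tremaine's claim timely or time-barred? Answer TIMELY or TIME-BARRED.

TIME-BARRED

The claim accrued on 10 August 2011, when the wrongful act occurred.
The untolled deadline — 2 years after 10 August 2011 — is 10 August 2013.
The written tolling agreement from 24 June 2012 to 7 September 2012 tolled the period for 75 days, extending the deadline to 24 October 2013.
The period was tolled for 119 days by the emergency suspension of filing deadlines (10 December 2012 to 8 April 2013), pushing the deadline to 20 February 2014.
Filing on 12 March 2014 missed the 20 February 2014 deadline — the action is time-barred.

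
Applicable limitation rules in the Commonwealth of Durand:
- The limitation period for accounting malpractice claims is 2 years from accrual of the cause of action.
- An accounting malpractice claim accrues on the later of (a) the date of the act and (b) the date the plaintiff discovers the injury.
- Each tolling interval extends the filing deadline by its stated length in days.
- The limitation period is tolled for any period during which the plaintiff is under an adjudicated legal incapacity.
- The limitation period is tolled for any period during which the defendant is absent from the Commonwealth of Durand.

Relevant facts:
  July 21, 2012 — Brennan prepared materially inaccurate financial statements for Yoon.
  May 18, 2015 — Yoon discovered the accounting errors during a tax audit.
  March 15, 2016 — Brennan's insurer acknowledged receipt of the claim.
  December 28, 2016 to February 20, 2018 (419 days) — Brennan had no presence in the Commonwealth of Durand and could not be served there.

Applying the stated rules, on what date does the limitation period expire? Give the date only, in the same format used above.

Because discovery on May 18, 2015 post-dates the July 21, 2012 act, accrual under the later-of rule falls on May 18, 2015.
Adding the 2 years base period to May 18, 2015 gives a deadline of May 18, 2017, before any tolling.
The defendant's absence from the jurisdiction from December 28, 2016 to February 20, 2018 tolled the period for 419 days, extending the deadline to July 11, 2018.
None of the other events listed affects the running of the period under the stated rules.

July 11, 2018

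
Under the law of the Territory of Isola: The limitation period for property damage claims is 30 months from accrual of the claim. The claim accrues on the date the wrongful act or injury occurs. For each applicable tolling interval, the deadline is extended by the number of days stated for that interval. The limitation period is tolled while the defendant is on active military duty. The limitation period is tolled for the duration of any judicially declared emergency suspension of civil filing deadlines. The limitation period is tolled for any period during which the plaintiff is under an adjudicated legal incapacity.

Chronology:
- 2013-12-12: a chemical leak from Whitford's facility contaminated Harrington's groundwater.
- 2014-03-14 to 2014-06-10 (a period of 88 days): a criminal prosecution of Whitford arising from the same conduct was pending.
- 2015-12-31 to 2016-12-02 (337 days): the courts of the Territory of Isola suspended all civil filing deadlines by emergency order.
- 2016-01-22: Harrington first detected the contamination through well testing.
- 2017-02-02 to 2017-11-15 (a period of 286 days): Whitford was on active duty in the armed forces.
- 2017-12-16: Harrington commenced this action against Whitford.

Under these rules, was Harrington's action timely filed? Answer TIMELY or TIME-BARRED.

TIMELY

The claim accrued on 2013-12-12, when the wrongful act occurred; under the stated occurrence rule the 2016-01-22 discovery does not delay accrual.
30 months from 2013-12-12 is 2016-06-12.
Because the emergency suspension of filing deadlines ran from 2015-12-31 to 2016-12-02, the deadline is extended by 337 days to 2017-05-15.
Because the defendant's active military service ran from 2017-02-02 to 2017-11-15, the deadline is extended by 286 days to 2018-02-25.
Although a criminal prosecution ran from 2014-03-14 to 2014-06-10, the stated rules do not make that a tolling event, so it is disregarded.
Harrington filed on 2017-12-16, before the 2018-02-25 deadline, so the action is timely.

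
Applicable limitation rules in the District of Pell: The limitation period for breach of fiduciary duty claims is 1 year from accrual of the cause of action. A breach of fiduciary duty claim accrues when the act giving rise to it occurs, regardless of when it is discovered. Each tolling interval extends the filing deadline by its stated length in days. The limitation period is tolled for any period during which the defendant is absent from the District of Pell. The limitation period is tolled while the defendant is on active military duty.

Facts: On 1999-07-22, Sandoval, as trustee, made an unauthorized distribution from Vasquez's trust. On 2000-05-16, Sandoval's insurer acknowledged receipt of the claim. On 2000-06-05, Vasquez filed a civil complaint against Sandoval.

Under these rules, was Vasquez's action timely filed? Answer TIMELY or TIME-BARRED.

TIMELY

The limitation period began to run on 1999-07-22.
Adding the 1 year base period to 1999-07-22 gives a deadline of 2000-07-22, before any tolling.
The other events in the timeline have no effect on the limitation period under the stated rules.
The 2000-06-05 filing precedes the 2000-07-22 deadline; the claim is timely.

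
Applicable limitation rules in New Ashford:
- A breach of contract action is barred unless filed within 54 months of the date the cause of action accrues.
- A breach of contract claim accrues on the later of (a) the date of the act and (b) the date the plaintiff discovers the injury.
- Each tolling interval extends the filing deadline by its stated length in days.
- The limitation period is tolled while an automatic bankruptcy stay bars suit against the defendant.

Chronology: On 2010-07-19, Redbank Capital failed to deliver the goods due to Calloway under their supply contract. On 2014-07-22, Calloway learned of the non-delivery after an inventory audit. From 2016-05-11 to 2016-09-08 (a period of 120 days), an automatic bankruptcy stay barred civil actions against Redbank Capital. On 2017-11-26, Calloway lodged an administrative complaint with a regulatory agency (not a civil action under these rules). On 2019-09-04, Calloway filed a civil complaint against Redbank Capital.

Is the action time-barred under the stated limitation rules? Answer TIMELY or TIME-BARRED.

The claim accrued on 2014-07-22 — the later of the 2010-07-19 act and the 2014-07-22 discovery.
54 months from 2014-07-22 is 2019-01-22.
The automatic bankruptcy stay from 2016-05-11 to 2016-09-08 tolled the period for 120 days, extending the deadline to 2019-05-22.
Nothing else in the chronology tolls or restarts the period.
Filing on 2019-09-04 missed the 2019-05-22 deadline — the action is time-barred.

TIME-BARRED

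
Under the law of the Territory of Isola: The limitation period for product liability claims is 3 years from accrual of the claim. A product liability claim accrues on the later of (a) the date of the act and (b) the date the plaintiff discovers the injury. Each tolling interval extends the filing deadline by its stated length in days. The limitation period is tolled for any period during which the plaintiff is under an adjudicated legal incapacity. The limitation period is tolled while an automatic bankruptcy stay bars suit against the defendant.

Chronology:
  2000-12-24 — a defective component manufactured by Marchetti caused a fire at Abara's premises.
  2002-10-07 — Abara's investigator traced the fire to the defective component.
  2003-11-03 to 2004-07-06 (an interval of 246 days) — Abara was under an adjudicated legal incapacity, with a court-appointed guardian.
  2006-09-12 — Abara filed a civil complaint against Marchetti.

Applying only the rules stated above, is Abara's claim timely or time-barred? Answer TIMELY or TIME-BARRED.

Because discovery on 2002-10-07 post-dates the 2000-12-24 act, accrual under the later-of rule falls on 2002-10-07.
Adding the 3 years base period to 2002-10-07 gives a deadline of 2005-10-07, before any tolling.
The plaintiff's legal incapacity from 2003-11-03 to 2004-07-06 tolled the period for 246 days, extending the deadline to 2006-06-10.
Abara filed on 2006-09-12, after the 2006-06-10 deadline, so the action is time-barred.

TIME-BARRED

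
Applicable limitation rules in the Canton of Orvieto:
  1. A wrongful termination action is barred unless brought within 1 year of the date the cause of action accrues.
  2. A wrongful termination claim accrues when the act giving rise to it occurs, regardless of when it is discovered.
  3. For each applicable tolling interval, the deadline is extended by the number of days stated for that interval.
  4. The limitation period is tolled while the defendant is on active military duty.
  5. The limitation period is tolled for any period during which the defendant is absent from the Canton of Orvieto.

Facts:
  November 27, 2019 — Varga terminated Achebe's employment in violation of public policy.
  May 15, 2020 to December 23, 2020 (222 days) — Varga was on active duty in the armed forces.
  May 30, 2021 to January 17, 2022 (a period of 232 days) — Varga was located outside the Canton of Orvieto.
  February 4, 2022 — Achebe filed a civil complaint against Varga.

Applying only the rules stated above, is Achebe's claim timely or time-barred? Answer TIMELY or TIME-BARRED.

The cause of action accrued on November 27, 2019, the date of the act.
The untolled deadline — 1 year after November 27, 2019 — is November 27, 2020.
The defendant's active military service from May 15, 2020 to December 23, 2020 tolled the period for 222 days, extending the deadline to July 7, 2021.
The defendant's absence from the jurisdiction from May 30, 2021 to January 17, 2022 tolled the period for 232 days, extending the deadline to February 24, 2022.
The February 4, 2022 filing precedes the February 24, 2022 deadline; the claim is timely.

TIMELY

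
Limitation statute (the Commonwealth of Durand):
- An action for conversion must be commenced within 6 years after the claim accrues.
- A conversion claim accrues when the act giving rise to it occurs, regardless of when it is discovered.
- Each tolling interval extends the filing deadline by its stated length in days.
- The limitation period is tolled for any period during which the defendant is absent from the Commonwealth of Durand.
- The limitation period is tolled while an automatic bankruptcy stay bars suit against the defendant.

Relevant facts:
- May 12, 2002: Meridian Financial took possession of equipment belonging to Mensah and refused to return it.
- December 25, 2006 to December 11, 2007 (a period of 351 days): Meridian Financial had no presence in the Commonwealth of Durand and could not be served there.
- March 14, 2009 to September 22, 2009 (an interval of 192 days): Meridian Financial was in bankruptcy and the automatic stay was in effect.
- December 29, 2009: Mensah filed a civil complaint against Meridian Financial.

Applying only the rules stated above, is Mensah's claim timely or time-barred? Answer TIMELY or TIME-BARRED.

TIME-BARRED

The claim accrued on May 12, 2002, the date of the act.
Adding the 6 years base period to May 12, 2002 gives a deadline of May 12, 2008, before any tolling.
The defendant's absence from the jurisdiction from December 25, 2006 to December 11, 2007 tolled the period for 351 days, extending the deadline to April 28, 2009.
The automatic bankruptcy stay from March 14, 2009 to September 22, 2009 tolled the period for 192 days, extending the deadline to November 6, 2009.
The December 29, 2009 filing falls after the November 6, 2009 deadline; the claim is time-barred.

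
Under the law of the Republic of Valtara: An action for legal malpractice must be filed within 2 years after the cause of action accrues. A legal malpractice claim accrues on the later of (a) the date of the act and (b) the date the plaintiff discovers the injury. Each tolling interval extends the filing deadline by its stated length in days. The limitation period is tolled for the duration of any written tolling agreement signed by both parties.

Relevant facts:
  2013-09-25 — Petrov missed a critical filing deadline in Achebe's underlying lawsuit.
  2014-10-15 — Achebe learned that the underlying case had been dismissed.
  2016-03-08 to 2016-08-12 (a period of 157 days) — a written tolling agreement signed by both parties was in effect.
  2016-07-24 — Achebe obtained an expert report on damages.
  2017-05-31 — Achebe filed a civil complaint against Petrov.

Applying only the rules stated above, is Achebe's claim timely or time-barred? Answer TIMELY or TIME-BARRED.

Taking the later of the act (2013-09-25) and discovery (2014-10-15), the claim accrued on 2014-10-15.
Adding the 2 years base period to 2014-10-15 gives a deadline of 2016-10-15, before any tolling.
The period was tolled for 157 days by the written tolling agreement (2016-03-08 to 2016-08-12), pushing the deadline to 2017-03-21.
The other events in the timeline have no effect on the limitation period under the stated rules.
The 2017-05-31 filing falls after the 2017-03-21 deadline; the claim is time-barred.

TIME-BARRED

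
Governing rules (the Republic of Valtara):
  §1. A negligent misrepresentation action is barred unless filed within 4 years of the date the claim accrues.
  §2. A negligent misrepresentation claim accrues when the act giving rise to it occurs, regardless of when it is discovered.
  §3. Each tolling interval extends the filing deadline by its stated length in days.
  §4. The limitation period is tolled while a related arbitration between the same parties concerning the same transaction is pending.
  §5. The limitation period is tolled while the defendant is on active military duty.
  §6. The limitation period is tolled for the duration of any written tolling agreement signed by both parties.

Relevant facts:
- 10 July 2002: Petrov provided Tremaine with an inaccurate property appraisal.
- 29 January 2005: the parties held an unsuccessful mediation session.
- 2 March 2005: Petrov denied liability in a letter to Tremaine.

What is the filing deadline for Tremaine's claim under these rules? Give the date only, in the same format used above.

The limitation period began to run on 10 July 2002.
4 years from 10 July 2002 is 10 July 2006.
None of the other events listed affects the running of the period under the stated rules.

10 July 2006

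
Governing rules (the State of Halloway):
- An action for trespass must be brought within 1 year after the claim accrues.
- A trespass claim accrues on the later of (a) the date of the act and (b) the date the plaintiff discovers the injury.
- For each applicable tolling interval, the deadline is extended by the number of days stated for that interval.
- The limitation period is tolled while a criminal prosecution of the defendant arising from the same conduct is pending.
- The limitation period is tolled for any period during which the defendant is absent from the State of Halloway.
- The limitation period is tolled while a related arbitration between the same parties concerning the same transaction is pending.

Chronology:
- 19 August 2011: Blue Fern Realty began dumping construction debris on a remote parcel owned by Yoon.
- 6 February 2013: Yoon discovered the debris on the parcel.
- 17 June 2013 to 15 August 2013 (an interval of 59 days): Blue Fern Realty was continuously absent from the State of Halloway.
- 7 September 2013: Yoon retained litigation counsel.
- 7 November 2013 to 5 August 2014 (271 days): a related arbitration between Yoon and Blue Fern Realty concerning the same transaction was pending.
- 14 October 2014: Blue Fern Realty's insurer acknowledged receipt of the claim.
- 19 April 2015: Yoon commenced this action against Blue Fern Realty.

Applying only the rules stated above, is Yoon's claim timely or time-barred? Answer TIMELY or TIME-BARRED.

TIME-BARRED

Because discovery on 6 February 2013 post-dates the 19 August 2011 act, accrual under the later-of rule falls on 6 February 2013.
The untolled deadline — 1 year after 6 February 2013 — is 6 February 2014.
The period was tolled for 59 days by the defendant's absence from the jurisdiction (17 June 2013 to 15 August 2013), pushing the deadline to 6 April 2014.
Because the pending related arbitration ran from 7 November 2013 to 5 August 2014, the deadline is extended by 271 days to 2 January 2015.
None of the other events listed affects the running of the period under the stated rules.
The 19 April 2015 filing falls after the 2 January 2015 deadline; the claim is time-barred.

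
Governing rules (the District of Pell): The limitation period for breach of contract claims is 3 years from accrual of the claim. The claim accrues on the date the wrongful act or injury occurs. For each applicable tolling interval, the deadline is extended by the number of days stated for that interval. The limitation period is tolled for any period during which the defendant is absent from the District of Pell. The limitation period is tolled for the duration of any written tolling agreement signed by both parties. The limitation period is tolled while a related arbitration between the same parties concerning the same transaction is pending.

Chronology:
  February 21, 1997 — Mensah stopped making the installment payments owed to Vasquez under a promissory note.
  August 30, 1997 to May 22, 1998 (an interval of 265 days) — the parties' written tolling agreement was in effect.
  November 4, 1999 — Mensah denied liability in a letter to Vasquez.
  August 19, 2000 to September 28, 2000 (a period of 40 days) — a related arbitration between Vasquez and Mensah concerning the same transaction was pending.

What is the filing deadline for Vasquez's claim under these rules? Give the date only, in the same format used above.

December 22, 2000

The limitation period began to run on February 21, 1997.
The untolled deadline — 3 years after February 21, 1997 — is February 21, 2000.
The period was tolled for 265 days by the written tolling agreement (August 30, 1997 to May 22, 1998), pushing the deadline to November 12, 2000.
The period was tolled for 40 days by the pending related arbitration (August 19, 2000 to September 28, 2000), pushing the deadline to December 22, 2000.
None of the other events listed affects the running of the period under the stated rules.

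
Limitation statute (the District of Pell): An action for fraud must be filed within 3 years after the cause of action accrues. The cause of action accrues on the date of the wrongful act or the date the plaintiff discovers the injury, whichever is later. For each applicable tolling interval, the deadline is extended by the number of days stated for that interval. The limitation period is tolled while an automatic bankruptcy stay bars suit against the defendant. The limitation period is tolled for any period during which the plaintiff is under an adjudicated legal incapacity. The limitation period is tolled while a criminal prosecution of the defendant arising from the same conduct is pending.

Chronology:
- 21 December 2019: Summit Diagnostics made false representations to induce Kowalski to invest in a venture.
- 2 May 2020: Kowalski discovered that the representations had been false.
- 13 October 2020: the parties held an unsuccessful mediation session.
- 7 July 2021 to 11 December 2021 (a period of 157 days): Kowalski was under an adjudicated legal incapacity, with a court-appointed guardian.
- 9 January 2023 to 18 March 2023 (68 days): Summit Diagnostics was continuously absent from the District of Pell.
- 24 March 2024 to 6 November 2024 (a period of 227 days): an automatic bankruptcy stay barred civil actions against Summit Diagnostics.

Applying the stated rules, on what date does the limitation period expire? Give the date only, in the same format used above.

Taking the later of the act (21 December 2019) and discovery (2 May 2020), the claim accrued on 2 May 2020.
3 years from 2 May 2020 is 2 May 2023.
The plaintiff's legal incapacity from 7 July 2021 to 11 December 2021 tolled the period for 157 days, extending the deadline to 6 October 2023.
The automatic bankruptcy stay starting 24 March 2024 came too late — the period had run on 6 October 2023 — and so does not extend the deadline.
The defendant's absence from the jurisdiction from 9 January 2023 to 18 March 2023 does not toll the period, because no stated rule makes the defendant's absence a tolling event.
Nothing else in the chronology tolls or restarts the period.

6 October 2023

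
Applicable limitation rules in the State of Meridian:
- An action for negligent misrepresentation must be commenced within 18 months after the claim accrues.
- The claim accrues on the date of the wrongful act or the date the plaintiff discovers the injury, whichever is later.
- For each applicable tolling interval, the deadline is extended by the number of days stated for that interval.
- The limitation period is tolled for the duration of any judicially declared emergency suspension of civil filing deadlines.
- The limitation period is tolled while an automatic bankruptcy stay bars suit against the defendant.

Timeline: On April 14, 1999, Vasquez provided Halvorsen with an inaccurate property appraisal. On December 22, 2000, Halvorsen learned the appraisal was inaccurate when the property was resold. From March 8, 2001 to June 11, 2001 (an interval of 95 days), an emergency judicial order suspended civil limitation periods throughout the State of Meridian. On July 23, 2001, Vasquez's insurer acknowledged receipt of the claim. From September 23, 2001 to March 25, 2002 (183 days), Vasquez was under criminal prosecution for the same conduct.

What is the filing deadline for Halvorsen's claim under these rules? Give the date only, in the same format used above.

September 25, 2002

The claim accrued on December 22, 2000 — the later of the April 14, 1999 act and the December 22, 2000 discovery.
The untolled deadline — 18 months after December 22, 2000 — is June 22, 2002.
The period was tolled for 95 days by the emergency suspension of filing deadlines (March 8, 2001 to June 11, 2001), pushing the deadline to September 25, 2002.
Although a criminal prosecution ran from September 23, 2001 to March 25, 2002, the stated rules do not make that a tolling event, so it is disregarded.
The other events in the timeline have no effect on the limitation period under the stated rules.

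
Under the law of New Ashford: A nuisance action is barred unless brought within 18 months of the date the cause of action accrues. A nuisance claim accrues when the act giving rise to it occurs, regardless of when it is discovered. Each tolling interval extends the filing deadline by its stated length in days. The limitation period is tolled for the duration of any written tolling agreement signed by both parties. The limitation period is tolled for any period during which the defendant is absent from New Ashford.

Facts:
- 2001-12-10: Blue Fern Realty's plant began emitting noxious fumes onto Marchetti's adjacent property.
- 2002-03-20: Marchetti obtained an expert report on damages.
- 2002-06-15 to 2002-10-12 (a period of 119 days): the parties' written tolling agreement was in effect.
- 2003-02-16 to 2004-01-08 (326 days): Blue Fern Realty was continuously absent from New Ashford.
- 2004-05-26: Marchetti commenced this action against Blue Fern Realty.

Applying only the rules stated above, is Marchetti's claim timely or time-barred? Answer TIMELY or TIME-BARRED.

TIMELY

The claim accrued on 2001-12-10, when the wrongful act occurred.
Adding the 18 months base period to 2001-12-10 gives a deadline of 2003-06-10, before any tolling.
The written tolling agreement from 2002-06-15 to 2002-10-12 tolled the period for 119 days, extending the deadline to 2003-10-07.
The defendant's absence from the jurisdiction from 2003-02-16 to 2004-01-08 tolled the period for 326 days, extending the deadline to 2004-08-28.
The other events in the timeline have no effect on the limitation period under the stated rules.
The 2004-05-26 filing precedes the 2004-08-28 deadline; the claim is timely.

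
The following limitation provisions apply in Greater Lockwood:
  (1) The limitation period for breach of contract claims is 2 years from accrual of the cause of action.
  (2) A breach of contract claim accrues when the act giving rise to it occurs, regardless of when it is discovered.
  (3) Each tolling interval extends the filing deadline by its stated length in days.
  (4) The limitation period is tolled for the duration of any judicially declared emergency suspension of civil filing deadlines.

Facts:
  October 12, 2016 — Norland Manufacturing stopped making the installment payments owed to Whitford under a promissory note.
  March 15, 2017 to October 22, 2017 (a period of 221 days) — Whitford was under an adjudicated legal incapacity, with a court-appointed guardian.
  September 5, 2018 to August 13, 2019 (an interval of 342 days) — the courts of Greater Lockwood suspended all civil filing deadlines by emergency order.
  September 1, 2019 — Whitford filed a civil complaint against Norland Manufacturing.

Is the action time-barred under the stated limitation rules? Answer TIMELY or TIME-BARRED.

TIMELY

The limitation period began to run on October 12, 2016.
2 years from October 12, 2016 is October 12, 2018.
The period was tolled for 342 days by the emergency suspension of filing deadlines (September 5, 2018 to August 13, 2019), pushing the deadline to September 19, 2019.
The plaintiff's legal incapacity from March 15, 2017 to October 22, 2017 does not toll the period, because no stated rule makes the plaintiff's incapacity a tolling event.
Whitford filed on September 1, 2019, before the September 19, 2019 deadline, so the action is timely.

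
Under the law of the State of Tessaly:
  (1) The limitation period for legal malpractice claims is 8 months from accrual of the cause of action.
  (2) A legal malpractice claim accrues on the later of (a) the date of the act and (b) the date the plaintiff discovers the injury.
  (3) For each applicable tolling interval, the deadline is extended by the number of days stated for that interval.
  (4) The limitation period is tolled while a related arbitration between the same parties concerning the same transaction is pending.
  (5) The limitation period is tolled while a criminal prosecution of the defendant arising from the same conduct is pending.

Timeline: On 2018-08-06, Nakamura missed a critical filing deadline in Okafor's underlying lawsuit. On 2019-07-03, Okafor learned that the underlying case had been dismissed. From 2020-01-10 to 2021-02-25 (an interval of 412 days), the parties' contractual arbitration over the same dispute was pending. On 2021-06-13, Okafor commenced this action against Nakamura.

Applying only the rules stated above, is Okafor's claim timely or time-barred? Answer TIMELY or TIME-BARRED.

Taking the later of the act (2018-08-06) and discovery (2019-07-03), the claim accrued on 2019-07-03.
The untolled deadline — 8 months after 2019-07-03 — is 2020-03-03.
Because the pending related arbitration ran from 2020-01-10 to 2021-02-25, the deadline is extended by 412 days to 2021-04-19.
Okafor filed on 2021-06-13, after the 2021-04-19 deadline, so the action is time-barred.

TIME-BARRED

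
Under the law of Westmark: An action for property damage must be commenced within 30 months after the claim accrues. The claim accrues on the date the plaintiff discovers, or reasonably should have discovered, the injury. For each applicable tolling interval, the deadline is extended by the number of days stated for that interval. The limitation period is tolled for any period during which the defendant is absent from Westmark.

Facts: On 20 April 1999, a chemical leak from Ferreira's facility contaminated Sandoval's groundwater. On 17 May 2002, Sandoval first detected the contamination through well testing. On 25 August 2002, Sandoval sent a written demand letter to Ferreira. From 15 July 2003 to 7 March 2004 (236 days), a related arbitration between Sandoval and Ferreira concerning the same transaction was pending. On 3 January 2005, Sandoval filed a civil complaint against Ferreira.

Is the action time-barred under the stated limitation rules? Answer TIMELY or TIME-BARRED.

The claim did not accrue until Sandoval discovered the injury on 17 May 2002; the 20 April 1999 act date does not start the clock under the stated rule.
Adding the 30 months base period to 17 May 2002 gives a deadline of 17 November 2004, before any tolling.
Although a pending arbitration ran from 15 July 2003 to 7 March 2004, the stated rules do not make that a tolling event, so it is disregarded.
The other events in the timeline have no effect on the limitation period under the stated rules.
Sandoval filed on 3 January 2005, after the 17 November 2004 deadline, so the action is time-barred.

TIME-BARRED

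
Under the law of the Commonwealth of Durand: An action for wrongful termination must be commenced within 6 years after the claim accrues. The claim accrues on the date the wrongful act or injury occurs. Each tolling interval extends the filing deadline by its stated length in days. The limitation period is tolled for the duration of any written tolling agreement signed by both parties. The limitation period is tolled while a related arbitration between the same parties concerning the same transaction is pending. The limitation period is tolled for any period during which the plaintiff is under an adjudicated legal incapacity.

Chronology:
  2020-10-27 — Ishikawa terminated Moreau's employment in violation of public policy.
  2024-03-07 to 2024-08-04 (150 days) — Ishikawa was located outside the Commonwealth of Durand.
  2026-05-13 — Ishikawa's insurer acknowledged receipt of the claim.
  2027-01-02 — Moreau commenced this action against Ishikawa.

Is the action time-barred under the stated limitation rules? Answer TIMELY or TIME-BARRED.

TIME-BARRED

The claim accrued on 2020-10-27, the date of the act.
Adding the 6 years base period to 2020-10-27 gives a deadline of 2026-10-27, before any tolling.
The defendant's absence from the jurisdiction from 2024-03-07 to 2024-08-04 does not toll the period, because no stated rule makes the defendant's absence a tolling event.
Nothing else in the chronology tolls or restarts the period.
Moreau filed on 2027-01-02, after the 2026-10-27 deadline, so the action is time-barred.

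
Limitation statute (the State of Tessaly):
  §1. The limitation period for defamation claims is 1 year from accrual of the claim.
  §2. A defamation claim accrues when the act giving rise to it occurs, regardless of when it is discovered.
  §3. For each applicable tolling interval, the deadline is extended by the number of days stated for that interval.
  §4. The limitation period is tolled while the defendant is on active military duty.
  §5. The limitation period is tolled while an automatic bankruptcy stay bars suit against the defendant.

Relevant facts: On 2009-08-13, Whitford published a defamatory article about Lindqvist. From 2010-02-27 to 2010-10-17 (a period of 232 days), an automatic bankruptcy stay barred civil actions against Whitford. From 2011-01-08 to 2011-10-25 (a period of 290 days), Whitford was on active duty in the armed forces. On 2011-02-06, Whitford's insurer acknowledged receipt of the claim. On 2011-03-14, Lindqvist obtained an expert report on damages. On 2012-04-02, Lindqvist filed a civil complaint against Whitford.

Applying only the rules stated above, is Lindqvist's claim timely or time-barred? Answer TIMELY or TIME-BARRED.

TIME-BARRED

The claim accrued on 2009-08-13, when the wrongful act occurred.
The untolled deadline — 1 year after 2009-08-13 — is 2010-08-13.
The period was tolled for 232 days by the automatic bankruptcy stay (2010-02-27 to 2010-10-17), pushing the deadline to 2011-04-02.
The defendant's active military service from 2011-01-08 to 2011-10-25 tolled the period for 290 days, extending the deadline to 2012-01-17.
The other events in the timeline have no effect on the limitation period under the stated rules.
The 2012-04-02 filing falls after the 2012-01-17 deadline; the claim is time-barred.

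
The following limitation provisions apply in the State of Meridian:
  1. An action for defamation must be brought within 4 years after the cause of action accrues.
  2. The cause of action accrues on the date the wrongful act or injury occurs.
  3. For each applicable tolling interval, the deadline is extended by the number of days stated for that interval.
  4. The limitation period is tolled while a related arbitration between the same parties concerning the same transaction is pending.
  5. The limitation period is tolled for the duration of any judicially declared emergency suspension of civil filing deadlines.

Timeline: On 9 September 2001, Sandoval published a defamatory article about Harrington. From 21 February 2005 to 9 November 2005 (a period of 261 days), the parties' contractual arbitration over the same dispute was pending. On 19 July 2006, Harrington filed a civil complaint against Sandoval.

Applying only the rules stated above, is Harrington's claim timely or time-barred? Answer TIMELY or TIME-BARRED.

TIME-BARRED

The cause of action accrued on 9 September 2001, the date of the act.
The untolled deadline — 4 years after 9 September 2001 — is 9 September 2005.
The pending related arbitration from 21 February 2005 to 9 November 2005 tolled the period for 261 days, extending the deadline to 28 May 2006.
The 19 July 2006 filing falls after the 28 May 2006 deadline; the claim is time-barred.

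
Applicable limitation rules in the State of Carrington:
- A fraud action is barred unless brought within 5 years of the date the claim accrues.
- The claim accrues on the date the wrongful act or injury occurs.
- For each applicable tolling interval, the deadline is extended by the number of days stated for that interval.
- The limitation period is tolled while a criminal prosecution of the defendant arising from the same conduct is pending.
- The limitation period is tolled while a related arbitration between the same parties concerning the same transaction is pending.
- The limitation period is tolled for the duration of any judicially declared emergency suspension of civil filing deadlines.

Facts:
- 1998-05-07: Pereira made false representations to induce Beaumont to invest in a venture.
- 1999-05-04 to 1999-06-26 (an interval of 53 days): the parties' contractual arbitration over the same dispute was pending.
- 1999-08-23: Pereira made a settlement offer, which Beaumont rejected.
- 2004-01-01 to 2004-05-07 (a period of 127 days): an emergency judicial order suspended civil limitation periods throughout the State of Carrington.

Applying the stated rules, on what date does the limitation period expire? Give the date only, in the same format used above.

2003-06-29

The limitation period began to run on 1998-05-07.
Adding the 5 years base period to 1998-05-07 gives a deadline of 2003-05-07, before any tolling.
The pending related arbitration from 1999-05-04 to 1999-06-26 tolled the period for 53 days, extending the deadline to 2003-06-29.
By the time the emergency suspension of filing deadlines began on 2004-01-01, the limitation period had already expired on 2003-06-29; that interval cannot revive it.
The other events in the timeline have no effect on the limitation period under the stated rules.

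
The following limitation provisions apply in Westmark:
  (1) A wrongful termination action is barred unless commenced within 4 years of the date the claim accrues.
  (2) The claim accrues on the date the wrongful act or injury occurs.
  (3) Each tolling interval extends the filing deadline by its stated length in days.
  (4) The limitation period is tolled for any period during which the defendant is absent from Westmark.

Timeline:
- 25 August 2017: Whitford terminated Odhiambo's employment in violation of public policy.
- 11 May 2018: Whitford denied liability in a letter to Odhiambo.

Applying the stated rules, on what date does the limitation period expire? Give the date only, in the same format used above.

25 August 2021

The claim accrued on 25 August 2017, the date of the act.
4 years from 25 August 2017 is 25 August 2021.
The other events in the timeline have no effect on the limitation period under the stated rules.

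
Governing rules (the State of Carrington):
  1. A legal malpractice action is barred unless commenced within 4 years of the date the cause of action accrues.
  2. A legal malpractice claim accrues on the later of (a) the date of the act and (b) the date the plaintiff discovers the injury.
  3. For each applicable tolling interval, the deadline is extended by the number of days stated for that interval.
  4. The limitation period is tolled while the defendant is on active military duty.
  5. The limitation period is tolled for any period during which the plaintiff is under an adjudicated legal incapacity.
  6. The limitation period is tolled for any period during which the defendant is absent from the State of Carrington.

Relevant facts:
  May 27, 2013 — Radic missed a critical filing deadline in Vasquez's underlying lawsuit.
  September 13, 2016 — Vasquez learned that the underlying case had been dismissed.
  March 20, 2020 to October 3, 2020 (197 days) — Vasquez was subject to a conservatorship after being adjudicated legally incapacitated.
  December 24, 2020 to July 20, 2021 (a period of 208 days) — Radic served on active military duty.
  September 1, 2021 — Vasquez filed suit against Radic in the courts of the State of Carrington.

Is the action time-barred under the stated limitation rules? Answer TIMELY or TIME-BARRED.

Because discovery on September 13, 2016 post-dates the May 27, 2013 act, accrual under the later-of rule falls on September 13, 2016.
The untolled deadline — 4 years after September 13, 2016 — is September 13, 2020.
Because the plaintiff's legal incapacity ran from March 20, 2020 to October 3, 2020, the deadline is extended by 197 days to March 29, 2021.
Because the defendant's active military service ran from December 24, 2020 to July 20, 2021, the deadline is extended by 208 days to October 23, 2021.
Vasquez filed on September 1, 2021, before the October 23, 2021 deadline, so the action is timely.

TIMELY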